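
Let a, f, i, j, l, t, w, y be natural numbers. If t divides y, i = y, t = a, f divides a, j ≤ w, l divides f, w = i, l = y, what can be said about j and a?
j ≤ a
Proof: Since l divides f and f divides a, l divides a. l = y, so y divides a. t = a and t divides y, hence a divides y. Because y divides a, y = a. Because i = y, i = a. From w = i and j ≤ w, j ≤ i. i = a, so j ≤ a.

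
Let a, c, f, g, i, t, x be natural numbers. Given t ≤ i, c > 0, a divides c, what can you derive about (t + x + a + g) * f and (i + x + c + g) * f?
(t + x + a + g) * f ≤ (i + x + c + g) * f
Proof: t ≤ i, thus t + x ≤ i + x. Since a divides c and c > 0, a ≤ c. t + x ≤ i + x, so t + x + a ≤ i + x + c. Then t + x + a + g ≤ i + x + c + g. By multiplying by a non-negative, (t + x + a + g) * f ≤ (i + x + c + g) * f.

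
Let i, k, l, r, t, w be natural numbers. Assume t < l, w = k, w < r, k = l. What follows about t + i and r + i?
t + i < r + i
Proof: w = k and k = l, so w = l. w < r, so l < r. From t < l, t < r. Then t + i < r + i.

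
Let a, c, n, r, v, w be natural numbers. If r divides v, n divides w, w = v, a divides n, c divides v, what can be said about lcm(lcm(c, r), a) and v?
lcm(lcm(c, r), a) divides v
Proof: c divides v and r divides v, thus lcm(c, r) divides v. From a divides n and n divides w, a divides w. w = v, so a divides v. lcm(c, r) divides v, so lcm(lcm(c, r), a) divides v.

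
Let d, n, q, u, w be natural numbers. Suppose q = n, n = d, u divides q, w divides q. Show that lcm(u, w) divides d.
q = n and n = d, so q = d. Since u divides q and w divides q, lcm(u, w) divides q. q = d, so lcm(u, w) divides d.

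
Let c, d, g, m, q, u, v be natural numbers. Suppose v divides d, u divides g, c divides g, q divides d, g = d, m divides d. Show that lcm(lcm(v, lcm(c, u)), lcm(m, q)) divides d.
c divides g and u divides g, therefore lcm(c, u) divides g. g = d, so lcm(c, u) divides d. Since v divides d, lcm(v, lcm(c, u)) divides d. From m divides d and q divides d, lcm(m, q) divides d. Since lcm(v, lcm(c, u)) divides d, lcm(lcm(v, lcm(c, u)), lcm(m, q)) divides d.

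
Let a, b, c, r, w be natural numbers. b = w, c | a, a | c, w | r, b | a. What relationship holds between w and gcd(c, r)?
w | gcd(c, r)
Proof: From a | c and c | a, a = c. b | a, so b | c. Since b = w, w | c. w | r, so w | gcd(c, r).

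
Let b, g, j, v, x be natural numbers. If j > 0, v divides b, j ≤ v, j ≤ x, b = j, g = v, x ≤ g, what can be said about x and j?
x = j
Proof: Because b = j and v divides b, v divides j. j > 0, so v ≤ j. Since j ≤ v, v = j. g = v, so g = j. x ≤ g, so x ≤ j. Since j ≤ x, x = j.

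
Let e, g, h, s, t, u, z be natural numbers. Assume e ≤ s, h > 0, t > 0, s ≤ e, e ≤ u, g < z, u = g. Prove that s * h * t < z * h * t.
e ≤ s and s ≤ e, therefore e = s. u = g and e ≤ u, so e ≤ g. Since g < z, e < z. Since e = s, s < z. h > 0, so s * h < z * h. t > 0, so s * h * t < z * h * t.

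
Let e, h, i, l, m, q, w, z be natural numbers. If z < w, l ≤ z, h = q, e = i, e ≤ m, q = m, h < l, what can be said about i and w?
i < w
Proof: e = i and e ≤ m, hence i ≤ m. h = q and q = m, thus h = m. Since h < l and l ≤ z, h < z. Since h = m, m < z. Since z < w, m < w. Since i ≤ m, i < w.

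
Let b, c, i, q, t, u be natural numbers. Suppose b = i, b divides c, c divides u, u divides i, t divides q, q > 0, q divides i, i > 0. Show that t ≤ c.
b = i and b divides c, thus i divides c. c divides u and u divides i, hence c divides i. Since i divides c, i = c. t divides q and q > 0, therefore t ≤ q. q divides i and i > 0, hence q ≤ i. Since t ≤ q, t ≤ i. i = c, so t ≤ c.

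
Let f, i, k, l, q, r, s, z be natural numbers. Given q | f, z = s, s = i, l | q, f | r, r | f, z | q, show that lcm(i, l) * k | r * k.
z = s and z | q, therefore s | q. Since s = i, i | q. l | q, so lcm(i, l) | q. f | r and r | f, therefore f = r. q | f, so q | r. lcm(i, l) | q, so lcm(i, l) | r. Then lcm(i, l) * k | r * k.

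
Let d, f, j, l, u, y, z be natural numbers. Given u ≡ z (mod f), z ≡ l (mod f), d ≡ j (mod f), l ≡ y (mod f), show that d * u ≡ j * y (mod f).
u ≡ z (mod f) and z ≡ l (mod f), therefore u ≡ l (mod f). From l ≡ y (mod f), u ≡ y (mod f). Because d ≡ j (mod f), by multiplying congruences, d * u ≡ j * y (mod f).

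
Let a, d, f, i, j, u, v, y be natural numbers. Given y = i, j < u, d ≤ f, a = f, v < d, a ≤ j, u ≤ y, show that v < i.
v < d and d ≤ f, thus v < f. From a ≤ j and j < u, a < u. Since a = f, f < u. Because v < f, v < u. Since u ≤ y, v < y. y = i, so v < i.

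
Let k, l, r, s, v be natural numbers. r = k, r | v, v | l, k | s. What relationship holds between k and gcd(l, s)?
k | gcd(l, s)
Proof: r = k and r | v, thus k | v. v | l, so k | l. k | s, so k | gcd(l, s).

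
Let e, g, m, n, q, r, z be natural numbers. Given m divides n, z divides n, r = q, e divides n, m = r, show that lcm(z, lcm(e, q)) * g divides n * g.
m = r and r = q, therefore m = q. From m divides n, q divides n. e divides n, so lcm(e, q) divides n. Since z divides n, lcm(z, lcm(e, q)) divides n. Then lcm(z, lcm(e, q)) * g divides n * g.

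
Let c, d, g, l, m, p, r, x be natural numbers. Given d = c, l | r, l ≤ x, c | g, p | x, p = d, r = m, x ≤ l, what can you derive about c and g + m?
c | g + m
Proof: x ≤ l and l ≤ x, so x = l. Because p = d and p | x, d | x. Since x = l, d | l. Since d = c, c | l. r = m and l | r, therefore l | m. Since c | l, c | m. c | g, so c | g + m.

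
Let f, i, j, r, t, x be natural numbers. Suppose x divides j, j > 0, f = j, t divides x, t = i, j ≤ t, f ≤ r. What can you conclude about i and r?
i ≤ r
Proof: From t divides x and x divides j, t divides j. Since j > 0, t ≤ j. Since j ≤ t, j = t. From f = j, f = t. Because t = i, f = i. Since f ≤ r, i ≤ r.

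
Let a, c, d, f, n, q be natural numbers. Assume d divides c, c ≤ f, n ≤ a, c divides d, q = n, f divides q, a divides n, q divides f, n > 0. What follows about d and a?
d ≤ a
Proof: Because f divides q and q divides f, f = q. q = n, so f = n. a divides n and n > 0, so a ≤ n. n ≤ a, so n = a. Since f = n, f = a. Because c divides d and d divides c, c = d. Since c ≤ f, d ≤ f. f = a, so d ≤ a.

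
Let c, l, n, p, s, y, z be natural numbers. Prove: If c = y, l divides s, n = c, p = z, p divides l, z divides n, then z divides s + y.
Since p divides l and l divides s, p divides s. Since p = z, z divides s. Since n = c and z divides n, z divides c. Since c = y, z divides y. Since z divides s, z divides s + y.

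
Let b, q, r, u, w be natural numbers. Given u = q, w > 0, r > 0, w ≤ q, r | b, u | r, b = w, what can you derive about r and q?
r = q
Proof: b = w and r | b, thus r | w. From w > 0, r ≤ w. Since w ≤ q, r ≤ q. u = q and u | r, thus q | r. r > 0, so q ≤ r. r ≤ q, so r = q.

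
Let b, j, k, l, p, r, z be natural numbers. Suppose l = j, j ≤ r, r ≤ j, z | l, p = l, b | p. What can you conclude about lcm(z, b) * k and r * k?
lcm(z, b) * k | r * k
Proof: Because j ≤ r and r ≤ j, j = r. Because l = j, l = r. p = l and b | p, so b | l. Because z | l, lcm(z, b) | l. Since l = r, lcm(z, b) | r. Then lcm(z, b) * k | r * k.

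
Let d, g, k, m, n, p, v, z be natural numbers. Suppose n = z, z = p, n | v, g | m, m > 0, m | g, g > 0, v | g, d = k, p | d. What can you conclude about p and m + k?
p | m + k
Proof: n = z and z = p, thus n = p. n | v, so p | v. g | m and m > 0, thus g ≤ m. Since m | g and g > 0, m ≤ g. g ≤ m, so g = m. Since v | g, v | m. Since p | v, p | m. Because d = k and p | d, p | k. p | m, so p | m + k.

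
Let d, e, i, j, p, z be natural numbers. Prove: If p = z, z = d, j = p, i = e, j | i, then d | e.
p = z and z = d, therefore p = d. i = e and j | i, so j | e. Since j = p, p | e. p = d, so d | e.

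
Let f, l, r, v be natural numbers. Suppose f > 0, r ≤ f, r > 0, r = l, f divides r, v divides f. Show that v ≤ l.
f divides r and r > 0, therefore f ≤ r. r ≤ f, so f = r. Since r = l, f = l. Because v divides f and f > 0, v ≤ f. From f = l, v ≤ l.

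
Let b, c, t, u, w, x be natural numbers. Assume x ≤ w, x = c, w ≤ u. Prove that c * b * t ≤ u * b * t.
Because x = c and x ≤ w, c ≤ w. From w ≤ u, c ≤ u. By multiplying by a non-negative, c * b ≤ u * b. By multiplying by a non-negative, c * b * t ≤ u * b * t.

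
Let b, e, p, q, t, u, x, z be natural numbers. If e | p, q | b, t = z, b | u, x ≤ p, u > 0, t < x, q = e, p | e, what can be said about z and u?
z < u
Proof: t < x and x ≤ p, hence t < p. Since t = z, z < p. From e | p and p | e, e = p. q = e and q | b, thus e | b. Since b | u, e | u. Since e = p, p | u. From u > 0, p ≤ u. z < p, so z < u.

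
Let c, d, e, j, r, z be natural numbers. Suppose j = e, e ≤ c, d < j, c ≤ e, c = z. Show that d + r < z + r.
e ≤ c and c ≤ e, thus e = c. Because j = e, j = c. Since d < j, d < c. From c = z, d < z. Then d + r < z + r.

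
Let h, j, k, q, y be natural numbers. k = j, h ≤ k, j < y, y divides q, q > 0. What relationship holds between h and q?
h < q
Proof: k = j and h ≤ k, so h ≤ j. y divides q and q > 0, so y ≤ q. Because j < y, j < q. h ≤ j, so h < q.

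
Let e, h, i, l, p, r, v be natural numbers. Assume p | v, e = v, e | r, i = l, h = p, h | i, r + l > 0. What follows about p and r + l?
p ≤ r + l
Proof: e = v and e | r, thus v | r. Since p | v, p | r. From h = p and h | i, p | i. Since i = l, p | l. p | r, so p | r + l. r + l > 0, so p ≤ r + l.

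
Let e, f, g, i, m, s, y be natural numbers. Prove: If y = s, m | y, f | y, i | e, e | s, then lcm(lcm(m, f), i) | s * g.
Because m | y and f | y, lcm(m, f) | y. Since y = s, lcm(m, f) | s. i | e and e | s, therefore i | s. lcm(m, f) | s, so lcm(lcm(m, f), i) | s. Then lcm(lcm(m, f), i) | s * g.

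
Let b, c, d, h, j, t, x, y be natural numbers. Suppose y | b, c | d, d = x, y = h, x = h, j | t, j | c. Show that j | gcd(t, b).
Because j | c and c | d, j | d. d = x, so j | x. x = h, so j | h. y = h and y | b, so h | b. j | h, so j | b. j | t, so j | gcd(t, b).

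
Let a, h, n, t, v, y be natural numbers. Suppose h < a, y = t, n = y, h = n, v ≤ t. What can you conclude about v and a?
v < a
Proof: Because h = n and n = y, h = y. Since h < a, y < a. From y = t, t < a. v ≤ t, so v < a.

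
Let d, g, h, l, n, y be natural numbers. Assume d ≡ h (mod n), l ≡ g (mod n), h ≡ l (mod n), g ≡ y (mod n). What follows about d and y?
d ≡ y (mod n)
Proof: d ≡ h (mod n) and h ≡ l (mod n), thus d ≡ l (mod n). l ≡ g (mod n), so d ≡ g (mod n). g ≡ y (mod n), so d ≡ y (mod n).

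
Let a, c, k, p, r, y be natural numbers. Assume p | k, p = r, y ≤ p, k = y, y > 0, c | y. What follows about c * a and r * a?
c * a ≤ r * a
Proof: k = y and p | k, thus p | y. Since y > 0, p ≤ y. y ≤ p, so y = p. Since p = r, y = r. Because c | y and y > 0, c ≤ y. Since y = r, c ≤ r. Then c * a ≤ r * a.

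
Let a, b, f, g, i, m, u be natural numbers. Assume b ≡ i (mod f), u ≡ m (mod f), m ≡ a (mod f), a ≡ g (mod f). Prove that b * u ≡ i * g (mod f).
u ≡ m (mod f) and m ≡ a (mod f), hence u ≡ a (mod f). a ≡ g (mod f), so u ≡ g (mod f). b ≡ i (mod f), so b * u ≡ i * g (mod f).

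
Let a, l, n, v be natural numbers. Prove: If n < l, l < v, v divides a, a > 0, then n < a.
Since n < l and l < v, n < v. Because v divides a and a > 0, v ≤ a. n < v, so n < a.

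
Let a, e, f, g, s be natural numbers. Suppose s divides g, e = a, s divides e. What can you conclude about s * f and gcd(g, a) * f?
s * f divides gcd(g, a) * f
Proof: e = a and s divides e, hence s divides a. Since s divides g, s divides gcd(g, a). Then s * f divides gcd(g, a) * f.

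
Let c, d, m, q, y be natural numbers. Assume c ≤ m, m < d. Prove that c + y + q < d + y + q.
c ≤ m and m < d, so c < d. Then c + y < d + y. Then c + y + q < d + y + q.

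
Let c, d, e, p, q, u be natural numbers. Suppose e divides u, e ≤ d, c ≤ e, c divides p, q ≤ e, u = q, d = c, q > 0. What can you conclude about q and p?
q divides p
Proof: d = c and e ≤ d, so e ≤ c. c ≤ e, so c = e. From u = q and e divides u, e divides q. q > 0, so e ≤ q. q ≤ e, so e = q. Since c = e, c = q. Because c divides p, q divides p.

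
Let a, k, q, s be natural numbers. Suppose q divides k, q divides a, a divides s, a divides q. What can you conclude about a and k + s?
a divides k + s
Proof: q divides a and a divides q, thus q = a. Since q divides k, a divides k. a divides s, so a divides k + s.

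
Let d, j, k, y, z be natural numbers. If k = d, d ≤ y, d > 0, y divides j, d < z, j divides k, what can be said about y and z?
y < z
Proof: y divides j and j divides k, so y divides k. k = d, so y divides d. d > 0, so y ≤ d. Because d ≤ y, d = y. d < z, so y < z.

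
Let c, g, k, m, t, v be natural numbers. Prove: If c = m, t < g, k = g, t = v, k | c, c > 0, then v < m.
t = v and t < g, so v < g. k = g and k | c, therefore g | c. Since c > 0, g ≤ c. Since c = m, g ≤ m. Since v < g, v < m.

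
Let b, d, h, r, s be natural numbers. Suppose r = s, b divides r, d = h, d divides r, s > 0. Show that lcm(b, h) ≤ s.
Because d = h and d divides r, h divides r. Since b divides r, lcm(b, h) divides r. Since r = s, lcm(b, h) divides s. Since s > 0, lcm(b, h) ≤ s.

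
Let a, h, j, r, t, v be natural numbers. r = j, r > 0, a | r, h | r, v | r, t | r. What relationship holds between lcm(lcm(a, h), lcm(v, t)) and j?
lcm(lcm(a, h), lcm(v, t)) ≤ j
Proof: a | r and h | r, hence lcm(a, h) | r. v | r and t | r, hence lcm(v, t) | r. lcm(a, h) | r, so lcm(lcm(a, h), lcm(v, t)) | r. r > 0, so lcm(lcm(a, h), lcm(v, t)) ≤ r. Since r = j, lcm(lcm(a, h), lcm(v, t)) ≤ j.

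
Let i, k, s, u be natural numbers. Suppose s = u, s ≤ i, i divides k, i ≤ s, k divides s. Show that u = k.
i ≤ s and s ≤ i, thus i = s. Because i divides k, s divides k. Since k divides s, k = s. s = u, so k = u. Then u = k.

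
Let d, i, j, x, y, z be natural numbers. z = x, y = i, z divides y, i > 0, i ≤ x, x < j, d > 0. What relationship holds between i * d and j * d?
i * d < j * d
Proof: y = i and z divides y, thus z divides i. z = x, so x divides i. Because i > 0, x ≤ i. i ≤ x, so x = i. Since x < j, i < j. Since d > 0, by multiplying by a positive, i * d < j * d.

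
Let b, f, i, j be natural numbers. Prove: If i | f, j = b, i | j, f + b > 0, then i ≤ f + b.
j = b and i | j, therefore i | b. Since i | f, i | f + b. From f + b > 0, i ≤ f + b.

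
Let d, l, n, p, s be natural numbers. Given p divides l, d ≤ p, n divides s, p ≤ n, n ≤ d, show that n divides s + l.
From n ≤ d and d ≤ p, n ≤ p. Since p ≤ n, p = n. Since p divides l, n divides l. Because n divides s, n divides s + l.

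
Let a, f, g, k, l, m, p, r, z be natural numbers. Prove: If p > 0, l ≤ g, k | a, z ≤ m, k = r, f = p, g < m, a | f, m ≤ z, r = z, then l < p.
Because m ≤ z and z ≤ m, m = z. g < m, so g < z. l ≤ g, so l < z. f = p and a | f, therefore a | p. Since k | a, k | p. Since k = r, r | p. p > 0, so r ≤ p. r = z, so z ≤ p. From l < z, l < p.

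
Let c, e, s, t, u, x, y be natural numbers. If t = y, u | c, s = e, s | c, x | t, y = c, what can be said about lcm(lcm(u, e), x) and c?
lcm(lcm(u, e), x) | c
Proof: s = e and s | c, hence e | c. u | c, so lcm(u, e) | c. t = y and y = c, so t = c. x | t, so x | c. lcm(u, e) | c, so lcm(lcm(u, e), x) | c.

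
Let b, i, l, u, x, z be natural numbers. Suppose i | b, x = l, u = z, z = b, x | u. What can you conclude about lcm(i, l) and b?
lcm(i, l) | b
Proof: From u = z and z = b, u = b. Since x | u, x | b. x = l, so l | b. i | b, so lcm(i, l) | b.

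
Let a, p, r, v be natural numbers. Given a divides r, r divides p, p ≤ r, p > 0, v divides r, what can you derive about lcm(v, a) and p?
lcm(v, a) divides p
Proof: r divides p and p > 0, so r ≤ p. p ≤ r, so r = p. v divides r and a divides r, so lcm(v, a) divides r. r = p, so lcm(v, a) divides p.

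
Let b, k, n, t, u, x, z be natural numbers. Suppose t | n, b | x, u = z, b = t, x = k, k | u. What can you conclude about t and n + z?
t | n + z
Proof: b = t and b | x, so t | x. x = k, so t | k. From u = z and k | u, k | z. Since t | k, t | z. t | n, so t | n + z.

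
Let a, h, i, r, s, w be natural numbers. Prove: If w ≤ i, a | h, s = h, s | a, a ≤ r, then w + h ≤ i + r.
Because s = h and s | a, h | a. Since a | h, a = h. a ≤ r, so h ≤ r. Since w ≤ i, w + h ≤ i + r.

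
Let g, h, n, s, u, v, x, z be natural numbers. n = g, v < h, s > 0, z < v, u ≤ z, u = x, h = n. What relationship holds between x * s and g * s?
x * s < g * s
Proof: Because u = x and u ≤ z, x ≤ z. z < v and v < h, hence z < h. h = n, so z < n. n = g, so z < g. Because x ≤ z, x < g. Since s > 0, x * s < g * s.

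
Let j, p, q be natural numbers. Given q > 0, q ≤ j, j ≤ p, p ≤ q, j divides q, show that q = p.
Since j divides q and q > 0, j ≤ q. q ≤ j, so j = q. j ≤ p, so q ≤ p. From p ≤ q, q = p.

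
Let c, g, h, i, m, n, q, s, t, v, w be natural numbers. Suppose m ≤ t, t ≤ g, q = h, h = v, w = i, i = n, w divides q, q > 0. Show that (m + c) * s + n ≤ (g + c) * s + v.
m ≤ t and t ≤ g, thus m ≤ g. Then m + c ≤ g + c. By multiplying by a non-negative, (m + c) * s ≤ (g + c) * s. q = h and h = v, hence q = v. w = i and i = n, hence w = n. Since w divides q, n divides q. Since q > 0, n ≤ q. Since q = v, n ≤ v. Because (m + c) * s ≤ (g + c) * s, (m + c) * s + n ≤ (g + c) * s + v.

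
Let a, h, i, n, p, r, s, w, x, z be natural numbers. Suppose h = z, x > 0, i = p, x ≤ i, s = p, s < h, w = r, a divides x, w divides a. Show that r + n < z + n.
w divides a and a divides x, hence w divides x. Since x > 0, w ≤ x. i = p and x ≤ i, therefore x ≤ p. w ≤ x, so w ≤ p. Since w = r, r ≤ p. h = z and s < h, hence s < z. s = p, so p < z. r ≤ p, so r < z. Then r + n < z + n.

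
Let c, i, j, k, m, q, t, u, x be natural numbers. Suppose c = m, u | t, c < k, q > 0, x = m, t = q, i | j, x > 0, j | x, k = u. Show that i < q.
Because i | j and j | x, i | x. x > 0, so i ≤ x. x = m, so i ≤ m. k = u and c < k, hence c < u. From c = m, m < u. i ≤ m, so i < u. Because t = q and u | t, u | q. Since q > 0, u ≤ q. i < u, so i < q.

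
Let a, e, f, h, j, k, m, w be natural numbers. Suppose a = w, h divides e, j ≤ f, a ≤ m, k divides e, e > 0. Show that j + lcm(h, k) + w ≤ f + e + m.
h divides e and k divides e, so lcm(h, k) divides e. From e > 0, lcm(h, k) ≤ e. Since j ≤ f, j + lcm(h, k) ≤ f + e. Because a = w and a ≤ m, w ≤ m. j + lcm(h, k) ≤ f + e, so j + lcm(h, k) + w ≤ f + e + m.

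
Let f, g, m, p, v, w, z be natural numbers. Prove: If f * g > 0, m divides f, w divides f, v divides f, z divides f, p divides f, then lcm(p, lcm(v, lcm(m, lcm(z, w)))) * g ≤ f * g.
z divides f and w divides f, hence lcm(z, w) divides f. Since m divides f, lcm(m, lcm(z, w)) divides f. v divides f, so lcm(v, lcm(m, lcm(z, w))) divides f. Since p divides f, lcm(p, lcm(v, lcm(m, lcm(z, w)))) divides f. Then lcm(p, lcm(v, lcm(m, lcm(z, w)))) * g divides f * g. f * g > 0, so lcm(p, lcm(v, lcm(m, lcm(z, w)))) * g ≤ f * g.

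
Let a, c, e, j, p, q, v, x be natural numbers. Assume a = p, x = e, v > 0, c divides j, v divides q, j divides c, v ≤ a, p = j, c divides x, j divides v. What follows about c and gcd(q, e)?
c divides gcd(q, e)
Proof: Since a = p and p = j, a = j. v ≤ a, so v ≤ j. j divides v and v > 0, thus j ≤ v. Since v ≤ j, v = j. j divides c and c divides j, thus j = c. From v = j, v = c. Since v divides q, c divides q. Since x = e and c divides x, c divides e. c divides q, so c divides gcd(q, e).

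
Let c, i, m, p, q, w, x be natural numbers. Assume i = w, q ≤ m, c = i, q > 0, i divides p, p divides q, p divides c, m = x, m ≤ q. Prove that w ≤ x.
q ≤ m and m ≤ q, therefore q = m. Because m = x, q = x. Because c = i and p divides c, p divides i. i divides p, so p = i. p divides q, so i divides q. Since i = w, w divides q. From q > 0, w ≤ q. q = x, so w ≤ x.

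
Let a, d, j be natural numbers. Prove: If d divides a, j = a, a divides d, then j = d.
a divides d and d divides a, so a = d. From j = a, j = d.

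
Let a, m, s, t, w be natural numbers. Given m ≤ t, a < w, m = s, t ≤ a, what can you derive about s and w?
s < w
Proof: Because m ≤ t and t ≤ a, m ≤ a. Since a < w, m < w. From m = s, s < w.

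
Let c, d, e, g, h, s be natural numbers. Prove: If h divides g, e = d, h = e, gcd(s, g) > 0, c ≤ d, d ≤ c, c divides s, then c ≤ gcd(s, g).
Because d ≤ c and c ≤ d, d = c. h = e and e = d, so h = d. Since h divides g, d divides g. Since d = c, c divides g. Since c divides s, c divides gcd(s, g). gcd(s, g) > 0, so c ≤ gcd(s, g).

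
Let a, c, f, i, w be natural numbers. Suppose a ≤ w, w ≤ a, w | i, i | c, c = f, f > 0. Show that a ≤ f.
From w ≤ a and a ≤ w, w = a. w | i and i | c, hence w | c. Since w = a, a | c. From c = f, a | f. Since f > 0, a ≤ f.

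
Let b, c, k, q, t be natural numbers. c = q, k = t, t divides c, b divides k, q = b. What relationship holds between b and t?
b = t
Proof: k = t and b divides k, therefore b divides t. Because c = q and q = b, c = b. t divides c, so t divides b. b divides t, so b = t.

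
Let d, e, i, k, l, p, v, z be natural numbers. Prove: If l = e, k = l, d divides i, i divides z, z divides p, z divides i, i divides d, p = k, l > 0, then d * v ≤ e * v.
Because i divides d and d divides i, i = d. z divides i and i divides z, so z = i. p = k and k = l, so p = l. z divides p, so z divides l. Since l > 0, z ≤ l. Because l = e, z ≤ e. Since z = i, i ≤ e. i = d, so d ≤ e. By multiplying by a non-negative, d * v ≤ e * v.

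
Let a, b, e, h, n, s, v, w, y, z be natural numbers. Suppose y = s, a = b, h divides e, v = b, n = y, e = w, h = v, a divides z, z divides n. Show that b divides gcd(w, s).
h = v and h divides e, therefore v divides e. v = b, so b divides e. e = w, so b divides w. Because a = b and a divides z, b divides z. n = y and y = s, hence n = s. z divides n, so z divides s. b divides z, so b divides s. Since b divides w, b divides gcd(w, s).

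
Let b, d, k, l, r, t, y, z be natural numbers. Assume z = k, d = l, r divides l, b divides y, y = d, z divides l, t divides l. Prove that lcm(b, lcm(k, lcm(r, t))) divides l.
y = d and d = l, thus y = l. Since b divides y, b divides l. From z = k and z divides l, k divides l. r divides l and t divides l, hence lcm(r, t) divides l. k divides l, so lcm(k, lcm(r, t)) divides l. Since b divides l, lcm(b, lcm(k, lcm(r, t))) divides l.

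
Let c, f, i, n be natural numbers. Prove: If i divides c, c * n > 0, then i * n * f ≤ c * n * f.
From i divides c, i * n divides c * n. Since c * n > 0, i * n ≤ c * n. By multiplying by a non-negative, i * n * f ≤ c * n * f.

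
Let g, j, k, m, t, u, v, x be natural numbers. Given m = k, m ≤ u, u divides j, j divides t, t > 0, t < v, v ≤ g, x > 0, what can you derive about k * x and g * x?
k * x < g * x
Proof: m = k and m ≤ u, therefore k ≤ u. Since u divides j and j divides t, u divides t. t > 0, so u ≤ t. Since k ≤ u, k ≤ t. t < v and v ≤ g, thus t < g. From k ≤ t, k < g. Combining with x > 0, by multiplying by a positive, k * x < g * x.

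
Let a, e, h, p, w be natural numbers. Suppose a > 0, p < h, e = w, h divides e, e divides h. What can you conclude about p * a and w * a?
p * a < w * a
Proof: From h divides e and e divides h, h = e. Since e = w, h = w. Because p < h, p < w. Using a > 0, by multiplying by a positive, p * a < w * a.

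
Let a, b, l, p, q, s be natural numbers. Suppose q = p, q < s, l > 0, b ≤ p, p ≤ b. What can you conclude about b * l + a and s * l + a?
b * l + a < s * l + a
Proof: p ≤ b and b ≤ p, therefore p = b. Since q = p, q = b. Since q < s, b < s. Because l > 0, by multiplying by a positive, b * l < s * l. Then b * l + a < s * l + a.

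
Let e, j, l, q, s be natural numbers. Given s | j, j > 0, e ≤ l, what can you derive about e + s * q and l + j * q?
e + s * q ≤ l + j * q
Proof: s | j and j > 0, hence s ≤ j. Then s * q ≤ j * q. e ≤ l, so e + s * q ≤ l + j * q.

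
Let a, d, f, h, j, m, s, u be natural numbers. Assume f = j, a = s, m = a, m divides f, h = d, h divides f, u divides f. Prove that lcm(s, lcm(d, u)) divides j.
Because m = a and m divides f, a divides f. a = s, so s divides f. h = d and h divides f, hence d divides f. Since u divides f, lcm(d, u) divides f. s divides f, so lcm(s, lcm(d, u)) divides f. f = j, so lcm(s, lcm(d, u)) divides j.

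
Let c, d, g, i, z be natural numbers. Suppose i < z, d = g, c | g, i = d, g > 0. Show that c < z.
c | g and g > 0, thus c ≤ g. i = d and d = g, hence i = g. i < z, so g < z. Since c ≤ g, c < z.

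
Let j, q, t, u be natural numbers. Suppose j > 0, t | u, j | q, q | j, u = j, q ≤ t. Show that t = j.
Since u = j and t | u, t | j. j > 0, so t ≤ j. q | j and j | q, so q = j. q ≤ t, so j ≤ t. Since t ≤ j, t = j.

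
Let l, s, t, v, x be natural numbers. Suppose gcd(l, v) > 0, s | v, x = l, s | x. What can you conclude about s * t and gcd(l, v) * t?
s * t ≤ gcd(l, v) * t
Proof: x = l and s | x, hence s | l. Since s | v, s | gcd(l, v). From gcd(l, v) > 0, s ≤ gcd(l, v). Then s * t ≤ gcd(l, v) * t.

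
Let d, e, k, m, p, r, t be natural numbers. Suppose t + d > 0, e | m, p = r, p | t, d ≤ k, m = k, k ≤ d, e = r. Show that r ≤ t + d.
p = r and p | t, thus r | t. Because k ≤ d and d ≤ k, k = d. From e = r and e | m, r | m. Since m = k, r | k. k = d, so r | d. Since r | t, r | t + d. t + d > 0, so r ≤ t + d.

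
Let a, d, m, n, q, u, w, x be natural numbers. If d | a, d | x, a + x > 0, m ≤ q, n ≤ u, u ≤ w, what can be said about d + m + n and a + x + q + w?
d + m + n ≤ a + x + q + w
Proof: d | a and d | x, thus d | a + x. Since a + x > 0, d ≤ a + x. Since m ≤ q, d + m ≤ a + x + q. Since n ≤ u and u ≤ w, n ≤ w. Because d + m ≤ a + x + q, d + m + n ≤ a + x + q + w.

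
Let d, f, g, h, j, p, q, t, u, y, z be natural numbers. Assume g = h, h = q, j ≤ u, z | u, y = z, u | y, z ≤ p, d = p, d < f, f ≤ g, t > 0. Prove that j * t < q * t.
g = h and h = q, thus g = q. Since y = z and u | y, u | z. Since z | u, z = u. From d = p and d < f, p < f. f ≤ g, so p < g. Since z ≤ p, z < g. z = u, so u < g. Because j ≤ u, j < g. Since g = q, j < q. t > 0, so j * t < q * t.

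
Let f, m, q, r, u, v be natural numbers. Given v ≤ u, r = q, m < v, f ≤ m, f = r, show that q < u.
f = r and r = q, so f = q. m < v and v ≤ u, hence m < u. f ≤ m, so f < u. Since f = q, q < u.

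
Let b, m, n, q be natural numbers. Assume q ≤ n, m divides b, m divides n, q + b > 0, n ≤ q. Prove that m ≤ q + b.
n ≤ q and q ≤ n, therefore n = q. Since m divides n, m divides q. m divides b, so m divides q + b. Since q + b > 0, m ≤ q + b.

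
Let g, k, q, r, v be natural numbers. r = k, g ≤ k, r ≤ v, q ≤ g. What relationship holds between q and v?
q ≤ v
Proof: q ≤ g and g ≤ k, so q ≤ k. r = k and r ≤ v, therefore k ≤ v. q ≤ k, so q ≤ v.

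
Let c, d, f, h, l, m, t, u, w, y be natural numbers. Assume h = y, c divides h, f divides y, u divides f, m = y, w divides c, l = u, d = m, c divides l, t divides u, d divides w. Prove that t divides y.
u divides f and f divides y, therefore u divides y. Since h = y and c divides h, c divides y. From d = m and m = y, d = y. Since d divides w and w divides c, d divides c. Since d = y, y divides c. c divides y, so c = y. Because l = u and c divides l, c divides u. c = y, so y divides u. u divides y, so u = y. Since t divides u, t divides y.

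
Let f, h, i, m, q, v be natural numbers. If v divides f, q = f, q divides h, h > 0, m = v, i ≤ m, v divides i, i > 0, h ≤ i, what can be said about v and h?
v = h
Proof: q = f and q divides h, so f divides h. Since v divides f, v divides h. h > 0, so v ≤ h. From m = v and i ≤ m, i ≤ v. v divides i and i > 0, hence v ≤ i. i ≤ v, so i = v. Since h ≤ i, h ≤ v. Since v ≤ h, v = h.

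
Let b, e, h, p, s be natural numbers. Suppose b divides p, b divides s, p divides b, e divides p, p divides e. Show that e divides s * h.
b divides p and p divides b, thus b = p. p divides e and e divides p, hence p = e. From b = p, b = e. b divides s, so e divides s. Then e divides s * h.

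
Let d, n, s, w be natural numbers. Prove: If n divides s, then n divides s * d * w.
n divides s, thus n divides s * d. Then n divides s * d * w.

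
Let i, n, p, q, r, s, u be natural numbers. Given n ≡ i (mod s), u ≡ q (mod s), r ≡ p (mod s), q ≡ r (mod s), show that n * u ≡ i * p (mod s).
Since u ≡ q (mod s) and q ≡ r (mod s), u ≡ r (mod s). r ≡ p (mod s), so u ≡ p (mod s). Using n ≡ i (mod s) and multiplying congruences, n * u ≡ i * p (mod s).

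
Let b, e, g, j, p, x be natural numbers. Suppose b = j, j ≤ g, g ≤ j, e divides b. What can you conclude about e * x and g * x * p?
e * x divides g * x * p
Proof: From j ≤ g and g ≤ j, j = g. Since b = j, b = g. Since e divides b, e divides g. Then e * x divides g * x. Then e * x divides g * x * p.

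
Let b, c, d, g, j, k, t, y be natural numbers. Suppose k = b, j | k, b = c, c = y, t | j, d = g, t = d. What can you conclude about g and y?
g | y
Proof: Since k = b and b = c, k = c. Since t | j and j | k, t | k. t = d, so d | k. Since k = c, d | c. Since c = y, d | y. Since d = g, g | y.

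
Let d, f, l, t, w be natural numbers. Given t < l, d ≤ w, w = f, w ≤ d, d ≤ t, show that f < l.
From d ≤ w and w ≤ d, d = w. d ≤ t, so w ≤ t. Since t < l, w < l. w = f, so f < l.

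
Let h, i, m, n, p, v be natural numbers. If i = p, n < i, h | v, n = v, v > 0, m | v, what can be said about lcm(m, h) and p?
lcm(m, h) < p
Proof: m | v and h | v, therefore lcm(m, h) | v. From v > 0, lcm(m, h) ≤ v. Since n = v and n < i, v < i. Since i = p, v < p. lcm(m, h) ≤ v, so lcm(m, h) < p.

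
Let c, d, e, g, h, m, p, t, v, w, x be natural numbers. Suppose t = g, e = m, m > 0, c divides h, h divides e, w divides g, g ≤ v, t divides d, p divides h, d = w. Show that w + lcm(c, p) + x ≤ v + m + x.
d = w and t divides d, thus t divides w. Because t = g, g divides w. Since w divides g, g = w. g ≤ v, so w ≤ v. Because c divides h and p divides h, lcm(c, p) divides h. e = m and h divides e, hence h divides m. Since lcm(c, p) divides h, lcm(c, p) divides m. Because m > 0, lcm(c, p) ≤ m. w ≤ v, so w + lcm(c, p) ≤ v + m. Then w + lcm(c, p) + x ≤ v + m + x.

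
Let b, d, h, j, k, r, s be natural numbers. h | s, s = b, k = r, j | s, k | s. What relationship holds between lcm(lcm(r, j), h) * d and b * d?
lcm(lcm(r, j), h) * d | b * d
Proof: k = r and k | s, so r | s. j | s, so lcm(r, j) | s. Since h | s, lcm(lcm(r, j), h) | s. Since s = b, lcm(lcm(r, j), h) | b. Then lcm(lcm(r, j), h) * d | b * d.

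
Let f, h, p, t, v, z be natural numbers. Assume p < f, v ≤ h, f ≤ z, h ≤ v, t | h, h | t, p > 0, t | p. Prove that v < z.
t | h and h | t, thus t = h. Because h ≤ v and v ≤ h, h = v. Since t = h, t = v. Since t | p and p > 0, t ≤ p. p < f and f ≤ z, hence p < z. Since t ≤ p, t < z. t = v, so v < z.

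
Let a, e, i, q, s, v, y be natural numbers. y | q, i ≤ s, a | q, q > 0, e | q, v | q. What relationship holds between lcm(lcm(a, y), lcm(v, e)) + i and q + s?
lcm(lcm(a, y), lcm(v, e)) + i ≤ q + s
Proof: Since a | q and y | q, lcm(a, y) | q. v | q and e | q, so lcm(v, e) | q. Since lcm(a, y) | q, lcm(lcm(a, y), lcm(v, e)) | q. Since q > 0, lcm(lcm(a, y), lcm(v, e)) ≤ q. Since i ≤ s, lcm(lcm(a, y), lcm(v, e)) + i ≤ q + s.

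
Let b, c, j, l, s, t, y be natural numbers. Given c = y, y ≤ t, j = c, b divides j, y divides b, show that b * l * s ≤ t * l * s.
From j = c and c = y, j = y. Since b divides j, b divides y. y divides b, so y = b. y ≤ t, so b ≤ t. By multiplying by a non-negative, b * l ≤ t * l. By multiplying by a non-negative, b * l * s ≤ t * l * s.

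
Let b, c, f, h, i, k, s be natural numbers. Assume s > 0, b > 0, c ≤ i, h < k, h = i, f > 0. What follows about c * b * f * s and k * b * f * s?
c * b * f * s < k * b * f * s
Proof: h = i and h < k, so i < k. Since c ≤ i, c < k. Combined with b > 0, by multiplying by a positive, c * b < k * b. From f > 0, by multiplying by a positive, c * b * f < k * b * f. Using s > 0, by multiplying by a positive, c * b * f * s < k * b * f * s.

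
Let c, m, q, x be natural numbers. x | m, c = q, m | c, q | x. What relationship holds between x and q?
x = q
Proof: c = q and m | c, hence m | q. Since x | m, x | q. Since q | x, x = q.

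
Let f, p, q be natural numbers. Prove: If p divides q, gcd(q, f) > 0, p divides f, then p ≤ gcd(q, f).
Because p divides q and p divides f, p divides gcd(q, f). From gcd(q, f) > 0, p ≤ gcd(q, f).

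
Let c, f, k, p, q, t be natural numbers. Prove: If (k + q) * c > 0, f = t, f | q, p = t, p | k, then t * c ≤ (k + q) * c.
p = t and p | k, hence t | k. f = t and f | q, thus t | q. Since t | k, t | k + q. Then t * c | (k + q) * c. Since (k + q) * c > 0, t * c ≤ (k + q) * c.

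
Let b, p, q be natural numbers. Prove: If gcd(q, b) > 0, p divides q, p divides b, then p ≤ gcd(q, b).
p divides q and p divides b, hence p divides gcd(q, b). gcd(q, b) > 0, so p ≤ gcd(q, b).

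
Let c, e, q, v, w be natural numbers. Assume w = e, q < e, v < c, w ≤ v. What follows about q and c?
q < c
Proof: From w = e and w ≤ v, e ≤ v. q < e, so q < v. Because v < c, q < c.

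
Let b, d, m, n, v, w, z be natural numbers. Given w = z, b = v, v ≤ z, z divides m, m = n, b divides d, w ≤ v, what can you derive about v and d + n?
v divides d + n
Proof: b = v and b divides d, thus v divides d. w = z and w ≤ v, therefore z ≤ v. v ≤ z, so z = v. m = n and z divides m, hence z divides n. From z = v, v divides n. v divides d, so v divides d + n.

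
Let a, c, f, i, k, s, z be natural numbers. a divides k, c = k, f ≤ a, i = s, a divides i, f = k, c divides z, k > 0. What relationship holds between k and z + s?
k divides z + s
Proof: c = k and c divides z, so k divides z. Since a divides k and k > 0, a ≤ k. f = k and f ≤ a, so k ≤ a. a ≤ k, so a = k. i = s and a divides i, thus a divides s. a = k, so k divides s. k divides z, so k divides z + s.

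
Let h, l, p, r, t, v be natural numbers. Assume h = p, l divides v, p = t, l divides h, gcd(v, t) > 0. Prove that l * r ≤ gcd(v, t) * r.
h = p and p = t, thus h = t. l divides h, so l divides t. l divides v, so l divides gcd(v, t). From gcd(v, t) > 0, l ≤ gcd(v, t). By multiplying by a non-negative, l * r ≤ gcd(v, t) * r.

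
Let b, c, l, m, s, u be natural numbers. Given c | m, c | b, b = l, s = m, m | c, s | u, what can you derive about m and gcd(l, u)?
m | gcd(l, u)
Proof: c | m and m | c, thus c = m. c | b, so m | b. b = l, so m | l. From s = m and s | u, m | u. From m | l, m | gcd(l, u).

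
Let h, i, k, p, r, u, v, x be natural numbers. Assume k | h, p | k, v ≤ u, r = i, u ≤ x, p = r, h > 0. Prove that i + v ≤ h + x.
p = r and p | k, therefore r | k. r = i, so i | k. Since k | h, i | h. Since h > 0, i ≤ h. v ≤ u and u ≤ x, therefore v ≤ x. i ≤ h, so i + v ≤ h + x.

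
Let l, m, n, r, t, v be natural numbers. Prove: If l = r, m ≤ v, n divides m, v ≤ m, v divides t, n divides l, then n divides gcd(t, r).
From v ≤ m and m ≤ v, v = m. Since v divides t, m divides t. n divides m, so n divides t. Because l = r and n divides l, n divides r. Since n divides t, n divides gcd(t, r).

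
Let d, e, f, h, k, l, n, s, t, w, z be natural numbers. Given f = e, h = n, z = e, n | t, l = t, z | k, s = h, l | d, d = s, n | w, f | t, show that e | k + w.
Since z = e and z | k, e | k. d = s and s = h, so d = h. h = n, so d = n. Since l = t and l | d, t | d. d = n, so t | n. Since n | t, t = n. Because f = e and f | t, e | t. t = n, so e | n. n | w, so e | w. Since e | k, e | k + w.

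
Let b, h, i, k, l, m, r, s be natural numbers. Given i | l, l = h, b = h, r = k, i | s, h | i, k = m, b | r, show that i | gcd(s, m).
Because r = k and k = m, r = m. Because l = h and i | l, i | h. Since h | i, h = i. Because b = h and b | r, h | r. h = i, so i | r. r = m, so i | m. i | s, so i | gcd(s, m).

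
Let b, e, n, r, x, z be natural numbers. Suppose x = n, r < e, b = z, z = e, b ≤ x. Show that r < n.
b = z and z = e, thus b = e. Since b ≤ x, e ≤ x. Because r < e, r < x. x = n, so r < n.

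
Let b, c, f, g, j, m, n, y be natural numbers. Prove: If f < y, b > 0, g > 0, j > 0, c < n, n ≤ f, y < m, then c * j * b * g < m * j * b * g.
From n ≤ f and f < y, n < y. Since y < m, n < m. c < n, so c < m. j > 0, so c * j < m * j. b > 0, so c * j * b < m * j * b. Since g > 0, c * j * b * g < m * j * b * g.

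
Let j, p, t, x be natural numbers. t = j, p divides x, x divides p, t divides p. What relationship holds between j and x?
j divides x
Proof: p divides x and x divides p, hence p = x. Because t divides p, t divides x. Since t = j, j divides x.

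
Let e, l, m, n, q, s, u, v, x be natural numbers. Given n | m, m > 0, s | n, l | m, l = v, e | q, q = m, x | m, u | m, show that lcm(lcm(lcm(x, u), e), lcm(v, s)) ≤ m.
x | m and u | m, thus lcm(x, u) | m. q = m and e | q, so e | m. lcm(x, u) | m, so lcm(lcm(x, u), e) | m. l = v and l | m, therefore v | m. s | n and n | m, thus s | m. Since v | m, lcm(v, s) | m. Since lcm(lcm(x, u), e) | m, lcm(lcm(lcm(x, u), e), lcm(v, s)) | m. Since m > 0, lcm(lcm(lcm(x, u), e), lcm(v, s)) ≤ m.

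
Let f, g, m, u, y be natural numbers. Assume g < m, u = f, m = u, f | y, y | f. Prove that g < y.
m = u and u = f, thus m = f. Because f | y and y | f, f = y. Since m = f, m = y. g < m, so g < y.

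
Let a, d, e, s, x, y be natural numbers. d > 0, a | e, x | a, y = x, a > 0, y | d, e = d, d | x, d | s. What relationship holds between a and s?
a | s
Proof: y = x and y | d, so x | d. Since d | x, x = d. x | a and a > 0, thus x ≤ a. Since x = d, d ≤ a. e = d and a | e, therefore a | d. Since d > 0, a ≤ d. Since d ≤ a, d = a. d | s, so a | s.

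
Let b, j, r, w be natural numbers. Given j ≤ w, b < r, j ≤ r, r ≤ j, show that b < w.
r ≤ j and j ≤ r, therefore r = j. b < r, so b < j. j ≤ w, so b < w.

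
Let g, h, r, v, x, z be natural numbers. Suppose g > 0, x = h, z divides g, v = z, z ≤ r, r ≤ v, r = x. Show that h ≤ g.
r = x and x = h, thus r = h. v = z and r ≤ v, so r ≤ z. z ≤ r, so z = r. From z divides g, r divides g. g > 0, so r ≤ g. Since r = h, h ≤ g.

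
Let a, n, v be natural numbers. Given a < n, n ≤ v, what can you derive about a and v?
a < v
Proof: a < n and n ≤ v. By transitivity, a < v.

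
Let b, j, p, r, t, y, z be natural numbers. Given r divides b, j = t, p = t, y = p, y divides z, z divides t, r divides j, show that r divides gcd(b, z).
Since y = p and y divides z, p divides z. Since p = t, t divides z. z divides t, so t = z. Since j = t, j = z. Since r divides j, r divides z. r divides b, so r divides gcd(b, z).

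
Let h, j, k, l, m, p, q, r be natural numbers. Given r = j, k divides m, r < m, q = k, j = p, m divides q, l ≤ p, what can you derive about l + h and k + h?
l + h < k + h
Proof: q = k and m divides q, therefore m divides k. k divides m, so m = k. r = j and j = p, so r = p. r < m, so p < m. Since l ≤ p, l < m. Since m = k, l < k. Then l + h < k + h.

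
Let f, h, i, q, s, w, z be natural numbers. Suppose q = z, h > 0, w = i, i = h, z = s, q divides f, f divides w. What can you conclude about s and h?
s ≤ h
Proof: w = i and i = h, therefore w = h. q divides f and f divides w, thus q divides w. Since q = z, z divides w. Because w = h, z divides h. From z = s, s divides h. Since h > 0, s ≤ h.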